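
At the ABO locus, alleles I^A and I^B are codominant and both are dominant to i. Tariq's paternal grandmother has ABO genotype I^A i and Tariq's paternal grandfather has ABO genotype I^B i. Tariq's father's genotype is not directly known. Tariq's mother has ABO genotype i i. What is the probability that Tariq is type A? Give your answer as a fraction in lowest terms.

Tariq's father's ABO genotype from I^A i × I^B i: 1/4 I^A I^B, 1/4 I^A i, 1/4 I^B i, 1/4 i i.
Crossing each possibility with the mother i i and summing P(type A): 1/4·1/2 + 1/4·1/2 + 1/4·0 + 1/4·0 = 1/4.

1/4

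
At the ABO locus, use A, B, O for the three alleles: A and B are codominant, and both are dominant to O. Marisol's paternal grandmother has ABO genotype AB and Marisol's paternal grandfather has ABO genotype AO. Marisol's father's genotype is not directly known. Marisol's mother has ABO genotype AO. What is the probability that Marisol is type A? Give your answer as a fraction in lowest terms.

Marisol's father's ABO genotype from AB × AO: 1/4 AA, 1/4 AB, 1/4 AO, 1/4 BO.
Crossing each possibility with the mother AO and summing P(type A): 1/4·1 + 1/4·1/2 + 1/4·3/4 + 1/4·1/4 = 5/8.

5/8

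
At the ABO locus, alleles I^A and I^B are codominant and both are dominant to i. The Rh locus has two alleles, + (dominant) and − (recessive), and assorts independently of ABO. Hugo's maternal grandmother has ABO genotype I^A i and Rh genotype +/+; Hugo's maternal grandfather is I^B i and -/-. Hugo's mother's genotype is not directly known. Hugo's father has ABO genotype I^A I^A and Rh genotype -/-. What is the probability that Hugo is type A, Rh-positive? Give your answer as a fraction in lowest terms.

3/8

Hugo's mother's ABO genotype from I^A i × I^B i: 1/4 I^A I^B, 1/4 I^A i, 1/4 I^B i, 1/4 i i.
Crossing each possibility with the father I^A I^A and summing P(type A): 1/4·1/2 + 1/4·1 + 1/4·1/2 + 1/4·1 = 3/4.
Similarly for Rh via the mother's Rh distribution: P(Rh+) = 1/2.
Independent loci: 3/4 × 1/2 = 3/8.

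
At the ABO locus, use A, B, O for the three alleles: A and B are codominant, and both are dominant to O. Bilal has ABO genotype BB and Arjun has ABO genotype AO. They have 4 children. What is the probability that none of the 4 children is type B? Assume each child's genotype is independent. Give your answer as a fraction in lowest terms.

ABO cross BB × AO → 1/2 B, 1/2 AB.
So P(type B) = 1/2 per child.
P(not type B) = 1/2 for one child; (1/2)^4 = 1/16.

1/16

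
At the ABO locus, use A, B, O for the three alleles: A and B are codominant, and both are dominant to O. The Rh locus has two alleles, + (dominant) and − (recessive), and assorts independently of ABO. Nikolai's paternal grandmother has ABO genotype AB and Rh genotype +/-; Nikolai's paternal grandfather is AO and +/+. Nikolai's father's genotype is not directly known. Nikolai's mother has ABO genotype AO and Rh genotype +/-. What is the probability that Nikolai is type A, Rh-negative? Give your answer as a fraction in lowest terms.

5/64

Nikolai's father's ABO genotype from AB × AO: 1/4 AA, 1/4 AB, 1/4 AO, 1/4 BO.
Crossing each possibility with the mother AO and summing P(type A): 1/4·1 + 1/4·1/2 + 1/4·3/4 + 1/4·1/4 = 5/8.
Similarly for Rh via the father's Rh distribution: P(Rh-) = 1/8.
Independent loci: 5/8 × 1/8 = 5/64.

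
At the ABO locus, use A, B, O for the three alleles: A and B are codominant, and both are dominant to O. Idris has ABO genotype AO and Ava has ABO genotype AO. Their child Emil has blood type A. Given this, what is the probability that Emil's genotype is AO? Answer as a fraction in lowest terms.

2/3

Cross AO × AO → 1/4 AA, 1/2 AO, 1/4 OO.
Type-A genotypes among offspring: AA (1/4), AO (1/2); total 3/4.
P(AO | type A) = (1/2) / (3/4) = 2/3.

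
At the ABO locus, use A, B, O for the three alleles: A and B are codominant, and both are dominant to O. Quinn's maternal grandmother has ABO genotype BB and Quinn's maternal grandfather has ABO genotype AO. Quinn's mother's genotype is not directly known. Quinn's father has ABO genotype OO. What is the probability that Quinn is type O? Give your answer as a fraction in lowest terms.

1/4

Quinn's mother's ABO genotype from BB × AO: 1/2 AB, 1/2 BO.
Crossing each possibility with the father OO and summing P(type O): 1/2·0 + 1/2·1/2 = 1/4.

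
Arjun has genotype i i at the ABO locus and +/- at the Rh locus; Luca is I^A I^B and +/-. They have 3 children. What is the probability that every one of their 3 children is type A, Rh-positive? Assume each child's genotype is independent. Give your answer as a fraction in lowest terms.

27/512

ABO cross i i × I^A I^B → 1/2 A, 1/2 B.
Rh cross +/- × +/- → 3/4 Rh+, 1/4 Rh-; so P(type A, Rh-positive) = 1/2 × 3/4 = 3/8 per child.
All 3 independent: (3/8)^3 = 27/512.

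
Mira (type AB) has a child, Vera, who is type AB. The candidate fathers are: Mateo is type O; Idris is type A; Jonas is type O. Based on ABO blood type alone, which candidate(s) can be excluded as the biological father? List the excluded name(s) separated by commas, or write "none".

Mateo, Jonas

A candidate is excluded only if no genotype consistent with his phenotype could produce a type AB child with a type AB mother.
Mateo (type O): no genotype consistent with that phenotype can produce a type-AB child with a type-AB mother.
Jonas (type O): no genotype consistent with that phenotype can produce a type-AB child with a type-AB mother.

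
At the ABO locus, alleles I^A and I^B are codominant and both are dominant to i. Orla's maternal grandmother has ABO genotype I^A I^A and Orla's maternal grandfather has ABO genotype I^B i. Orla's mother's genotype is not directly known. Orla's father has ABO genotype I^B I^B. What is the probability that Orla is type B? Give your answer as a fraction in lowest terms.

1/2

Orla's mother's ABO genotype from I^A I^A × I^B i: 1/2 I^A I^B, 1/2 I^A i.
Crossing each possibility with the father I^B I^B and summing P(type B): 1/2·1/2 + 1/2·1/2 = 1/2.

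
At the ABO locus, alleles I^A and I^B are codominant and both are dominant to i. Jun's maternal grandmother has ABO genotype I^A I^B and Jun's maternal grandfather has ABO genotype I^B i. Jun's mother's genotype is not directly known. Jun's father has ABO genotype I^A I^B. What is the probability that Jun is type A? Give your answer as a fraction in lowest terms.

Jun's mother's ABO genotype from I^A I^B × I^B i: 1/4 I^A I^B, 1/4 I^A i, 1/4 I^B I^B, 1/4 I^B i.
Crossing each possibility with the father I^A I^B and summing P(type A): 1/4·1/4 + 1/4·1/2 + 1/4·0 + 1/4·1/4 = 1/4.

1/4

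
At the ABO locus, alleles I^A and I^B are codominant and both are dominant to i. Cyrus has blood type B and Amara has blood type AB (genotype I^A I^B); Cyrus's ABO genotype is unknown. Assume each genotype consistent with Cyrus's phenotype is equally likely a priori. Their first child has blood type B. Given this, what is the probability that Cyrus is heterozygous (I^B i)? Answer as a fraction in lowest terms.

1/2

Possible genotypes: Cyrus ∈ {I^B I^B, I^B i}; Amara ∈ {I^A I^B}.
Weight each parental genotype pair by prior × P(type-B child):
  I^B I^B × I^A I^B: posterior weight 1/2.
  I^B i × I^A I^B: posterior weight 1/2.
Sum the posterior weight over pairs where Cyrus is I^B i: 1/2.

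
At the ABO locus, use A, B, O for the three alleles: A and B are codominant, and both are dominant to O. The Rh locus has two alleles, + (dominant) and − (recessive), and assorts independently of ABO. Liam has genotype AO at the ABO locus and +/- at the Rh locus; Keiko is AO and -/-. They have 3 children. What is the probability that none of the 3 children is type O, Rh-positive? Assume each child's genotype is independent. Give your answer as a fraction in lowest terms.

ABO cross AO × AO → 1/4 O, 3/4 A.
Rh cross +/- × -/- → 1/2 Rh+, 1/2 Rh-; so P(type O, Rh-positive) = 1/4 × 1/2 = 1/8 per child.
P(not type O, Rh-positive) = 7/8 for one child; (7/8)^3 = 343/512.

343/512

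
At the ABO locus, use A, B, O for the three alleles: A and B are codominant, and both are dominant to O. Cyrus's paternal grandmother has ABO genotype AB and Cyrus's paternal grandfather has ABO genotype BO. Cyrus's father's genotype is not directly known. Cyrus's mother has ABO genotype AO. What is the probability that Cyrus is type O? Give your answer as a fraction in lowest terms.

1/8

Cyrus's father's ABO genotype from AB × BO: 1/4 AB, 1/4 AO, 1/4 BB, 1/4 BO.
Crossing each possibility with the mother AO and summing P(type O): 1/4·0 + 1/4·1/4 + 1/4·0 + 1/4·1/4 = 1/8.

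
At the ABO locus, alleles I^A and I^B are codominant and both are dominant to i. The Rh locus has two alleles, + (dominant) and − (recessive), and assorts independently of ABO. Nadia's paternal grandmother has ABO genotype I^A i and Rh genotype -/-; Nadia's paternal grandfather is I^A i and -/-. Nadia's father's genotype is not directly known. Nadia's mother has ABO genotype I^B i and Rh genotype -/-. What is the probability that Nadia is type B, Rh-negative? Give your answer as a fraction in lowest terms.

Nadia's father's ABO genotype from I^A i × I^A i: 1/4 I^A I^A, 1/2 I^A i, 1/4 i i.
Crossing each possibility with the mother I^B i and summing P(type B): 1/4·0 + 1/2·1/4 + 1/4·1/2 = 1/4.
Similarly for Rh via the father's Rh distribution: P(Rh-) = 1.
Independent loci: 1/4 × 1 = 1/4.

1/4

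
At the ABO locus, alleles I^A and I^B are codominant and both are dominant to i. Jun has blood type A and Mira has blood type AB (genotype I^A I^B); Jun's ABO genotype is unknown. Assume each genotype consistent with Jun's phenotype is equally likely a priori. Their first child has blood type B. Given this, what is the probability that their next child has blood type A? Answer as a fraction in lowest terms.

1/2

Possible genotypes: Jun ∈ {I^A I^A, I^A i}; Mira ∈ {I^A I^B}.
Weight each parental genotype pair by prior × P(type-B child):
  I^A i × I^A I^B: posterior weight 1; P(next child type A) = 1/2.
Weighted sum = 1/2.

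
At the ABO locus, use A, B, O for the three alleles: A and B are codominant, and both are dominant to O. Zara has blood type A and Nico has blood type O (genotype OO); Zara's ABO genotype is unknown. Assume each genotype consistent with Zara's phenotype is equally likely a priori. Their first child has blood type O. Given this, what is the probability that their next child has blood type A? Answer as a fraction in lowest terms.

1/2

Possible genotypes: Zara ∈ {AA, AO}; Nico ∈ {OO}.
Weight each parental genotype pair by prior × P(type-O child):
  AO × OO: posterior weight 1; P(next child type A) = 1/2.
Weighted sum = 1/2.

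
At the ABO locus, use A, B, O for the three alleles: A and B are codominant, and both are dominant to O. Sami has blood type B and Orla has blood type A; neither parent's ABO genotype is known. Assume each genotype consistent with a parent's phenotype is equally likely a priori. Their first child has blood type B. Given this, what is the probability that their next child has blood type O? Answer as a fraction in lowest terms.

1/12

Possible genotypes: Sami ∈ {BB, BO}; Orla ∈ {AA, AO}.
Weight each parental genotype pair by prior × P(type-B child):
  BB × AO: posterior weight 2/3; P(next child type O) = 0.
  BO × AO: posterior weight 1/3; P(next child type O) = 1/4.
Weighted sum = 1/12.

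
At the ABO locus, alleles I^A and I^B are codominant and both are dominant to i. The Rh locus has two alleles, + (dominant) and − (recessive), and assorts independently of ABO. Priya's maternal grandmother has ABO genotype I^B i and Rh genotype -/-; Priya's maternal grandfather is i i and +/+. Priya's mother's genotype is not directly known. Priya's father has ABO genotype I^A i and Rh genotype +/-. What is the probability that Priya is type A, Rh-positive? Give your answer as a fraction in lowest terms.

9/32

Priya's mother's ABO genotype from I^B i × i i: 1/2 I^B i, 1/2 i i.
Crossing each possibility with the father I^A i and summing P(type A): 1/2·1/4 + 1/2·1/2 = 3/8.
Similarly for Rh via the mother's Rh distribution: P(Rh+) = 3/4.
Independent loci: 3/8 × 3/4 = 9/32.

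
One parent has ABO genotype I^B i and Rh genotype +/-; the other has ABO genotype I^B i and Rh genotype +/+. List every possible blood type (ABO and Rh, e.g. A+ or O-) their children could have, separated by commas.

Gametes from I^B i × I^B i give offspring ABO genotypes I^B I^B, I^B i, i i, i.e. phenotypes O, B.
Rh cross +/- × +/+ → phenotypes Rh+.
Combining independently: O+, B+.

O+, B+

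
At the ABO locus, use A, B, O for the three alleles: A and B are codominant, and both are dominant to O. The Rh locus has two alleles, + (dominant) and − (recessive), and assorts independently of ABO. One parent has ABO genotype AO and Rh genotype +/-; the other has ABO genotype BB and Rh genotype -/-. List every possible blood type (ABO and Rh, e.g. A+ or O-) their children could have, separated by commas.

B+, B-, AB+, AB-

Gametes from AO × BB give offspring ABO genotypes AB, BO, i.e. phenotypes B, AB.
Rh cross +/- × -/- → phenotypes Rh+, Rh-.
Combining independently: B+, B-, AB+, AB-.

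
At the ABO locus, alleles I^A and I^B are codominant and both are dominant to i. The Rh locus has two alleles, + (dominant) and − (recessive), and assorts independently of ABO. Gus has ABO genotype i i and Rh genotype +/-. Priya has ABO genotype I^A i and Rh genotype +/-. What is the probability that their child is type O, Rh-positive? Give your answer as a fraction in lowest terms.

ABO cross i i × I^A i → offspring phenotypes: 1/2 O, 1/2 A.
Rh cross +/- × +/- → 3/4 Rh+, 1/4 Rh-.
Independent loci: P(type O, Rh-positive) = 1/2 × 3/4 = 3/8.

3/8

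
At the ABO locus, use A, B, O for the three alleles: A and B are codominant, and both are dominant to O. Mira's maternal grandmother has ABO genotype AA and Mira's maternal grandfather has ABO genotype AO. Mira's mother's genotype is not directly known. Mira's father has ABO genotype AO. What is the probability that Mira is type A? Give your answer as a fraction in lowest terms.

Mira's mother's ABO genotype from AA × AO: 1/2 AA, 1/2 AO.
Crossing each possibility with the father AO and summing P(type A): 1/2·1 + 1/2·3/4 = 7/8.

7/8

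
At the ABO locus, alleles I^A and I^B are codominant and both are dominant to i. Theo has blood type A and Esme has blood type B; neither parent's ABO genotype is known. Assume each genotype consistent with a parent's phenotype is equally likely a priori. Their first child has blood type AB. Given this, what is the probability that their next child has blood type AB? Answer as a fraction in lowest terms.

Possible genotypes: Theo ∈ {I^A I^A, I^A i}; Esme ∈ {I^B I^B, I^B i}.
Weight each parental genotype pair by prior × P(type-AB child):
  I^A I^A × I^B I^B: posterior weight 4/9; P(next child type AB) = 1.
  I^A I^A × I^B i: posterior weight 2/9; P(next child type AB) = 1/2.
  I^A i × I^B I^B: posterior weight 2/9; P(next child type AB) = 1/2.
  I^A i × I^B i: posterior weight 1/9; P(next child type AB) = 1/4.
Weighted sum = 25/36.

25/36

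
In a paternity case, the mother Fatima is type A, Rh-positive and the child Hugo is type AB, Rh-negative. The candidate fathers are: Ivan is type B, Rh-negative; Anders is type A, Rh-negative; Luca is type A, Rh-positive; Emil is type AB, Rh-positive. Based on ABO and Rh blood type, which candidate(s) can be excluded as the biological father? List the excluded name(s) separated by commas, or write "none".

A candidate is excluded only if no genotype consistent with his phenotype could produce a type AB, Rh-negative child with a type A, Rh-positive mother.
Anders (type A, Rh-): no genotype consistent with that phenotype can produce a type-AB Rh- child with a type-A mother.
Luca (type A, Rh+): no genotype consistent with that phenotype can produce a type-AB Rh- child with a type-A mother.

Anders, Luca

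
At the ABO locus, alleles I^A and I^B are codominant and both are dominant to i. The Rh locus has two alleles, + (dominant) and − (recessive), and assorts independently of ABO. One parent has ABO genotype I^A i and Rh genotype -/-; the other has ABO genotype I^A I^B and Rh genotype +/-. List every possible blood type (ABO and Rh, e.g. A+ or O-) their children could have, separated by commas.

A+, A-, B+, B-, AB+, AB-

Gametes from I^A i × I^A I^B give offspring ABO genotypes I^A I^A, I^A I^B, I^A i, I^B i, i.e. phenotypes A, B, AB.
Rh cross -/- × +/- → phenotypes Rh+, Rh-.
Combining independently: A+, A-, B+, B-, AB+, AB-.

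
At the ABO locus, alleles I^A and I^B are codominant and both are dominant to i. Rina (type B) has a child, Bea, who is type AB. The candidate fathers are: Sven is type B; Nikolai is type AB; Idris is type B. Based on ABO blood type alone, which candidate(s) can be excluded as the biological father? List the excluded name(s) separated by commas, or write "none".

Sven, Idris

A candidate is excluded only if no genotype consistent with his phenotype could produce a type AB child with a type B mother.
Sven (type B): no genotype consistent with that phenotype can produce a type-AB child with a type-B mother.
Idris (type B): no genotype consistent with that phenotype can produce a type-AB child with a type-B mother.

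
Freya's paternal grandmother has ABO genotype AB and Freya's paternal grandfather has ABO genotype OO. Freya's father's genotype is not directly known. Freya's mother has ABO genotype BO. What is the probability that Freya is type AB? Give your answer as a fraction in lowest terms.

1/8

Freya's father's ABO genotype from AB × OO: 1/2 AO, 1/2 BO.
Crossing each possibility with the mother BO and summing P(type AB): 1/2·1/4 + 1/2·0 = 1/8.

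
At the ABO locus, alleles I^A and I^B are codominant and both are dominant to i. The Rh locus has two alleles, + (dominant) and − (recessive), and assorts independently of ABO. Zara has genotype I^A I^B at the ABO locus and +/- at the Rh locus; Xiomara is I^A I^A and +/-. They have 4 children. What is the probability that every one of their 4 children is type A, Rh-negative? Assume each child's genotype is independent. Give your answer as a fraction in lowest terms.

1/4096

ABO cross I^A I^B × I^A I^A → 1/2 A, 1/2 AB.
Rh cross +/- × +/- → 3/4 Rh+, 1/4 Rh-; so P(type A, Rh-negative) = 1/2 × 1/4 = 1/8 per child.
All 4 independent: (1/8)^4 = 1/4096.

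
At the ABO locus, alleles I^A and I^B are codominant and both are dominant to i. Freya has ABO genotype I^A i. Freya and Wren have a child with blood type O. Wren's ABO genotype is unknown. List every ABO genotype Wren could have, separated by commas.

For each candidate genotype of Wren, check whether crossing it with I^A i can produce every observed child phenotype.
  I^A I^A → possible child types {A} ✗
  I^A I^B → possible child types {A, B, AB} ✗
  I^A i → possible child types {O, A} ✓
  I^B I^B → possible child types {B, AB} ✗
  I^B i → possible child types {O, A, B, AB} ✓
  i i → possible child types {O, A} ✓

I^A i, I^B i, i i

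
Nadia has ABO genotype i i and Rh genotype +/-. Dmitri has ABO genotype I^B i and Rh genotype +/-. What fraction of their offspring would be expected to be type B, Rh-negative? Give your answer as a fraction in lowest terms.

ABO cross i i × I^B i → offspring phenotypes: 1/2 O, 1/2 B.
Rh cross +/- × +/- → 3/4 Rh+, 1/4 Rh-.
Independent loci: P(type B, Rh-negative) = 1/2 × 1/4 = 1/8.

1/8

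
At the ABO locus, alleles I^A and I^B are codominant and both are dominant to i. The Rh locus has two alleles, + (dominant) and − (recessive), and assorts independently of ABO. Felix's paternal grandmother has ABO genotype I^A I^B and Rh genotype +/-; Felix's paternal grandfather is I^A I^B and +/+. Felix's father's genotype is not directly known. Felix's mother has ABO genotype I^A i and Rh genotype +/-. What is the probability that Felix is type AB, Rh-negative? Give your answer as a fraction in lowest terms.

Felix's father's ABO genotype from I^A I^B × I^A I^B: 1/4 I^A I^A, 1/2 I^A I^B, 1/4 I^B I^B.
Crossing each possibility with the mother I^A i and summing P(type AB): 1/4·0 + 1/2·1/4 + 1/4·1/2 = 1/4.
Similarly for Rh via the father's Rh distribution: P(Rh-) = 1/8.
Independent loci: 1/4 × 1/8 = 1/32.

1/32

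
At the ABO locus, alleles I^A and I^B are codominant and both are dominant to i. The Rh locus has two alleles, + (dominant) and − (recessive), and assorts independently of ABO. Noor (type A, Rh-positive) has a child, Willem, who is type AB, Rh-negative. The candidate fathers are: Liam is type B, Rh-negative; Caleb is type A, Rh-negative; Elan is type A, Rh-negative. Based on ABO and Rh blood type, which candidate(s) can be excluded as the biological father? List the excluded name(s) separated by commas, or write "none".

Caleb, Elan

A candidate is excluded only if no genotype consistent with his phenotype could produce a type AB, Rh-negative child with a type A, Rh-positive mother.
Caleb (type A, Rh-): no genotype consistent with that phenotype can produce a type-AB Rh- child with a type-A mother.
Elan (type A, Rh-): no genotype consistent with that phenotype can produce a type-AB Rh- child with a type-A mother.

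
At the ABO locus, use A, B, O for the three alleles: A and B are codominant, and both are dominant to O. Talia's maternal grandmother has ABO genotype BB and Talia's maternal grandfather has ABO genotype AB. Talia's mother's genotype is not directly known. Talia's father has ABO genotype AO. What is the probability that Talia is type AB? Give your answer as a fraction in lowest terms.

3/8

Talia's mother's ABO genotype from BB × AB: 1/2 AB, 1/2 BB.
Crossing each possibility with the father AO and summing P(type AB): 1/2·1/4 + 1/2·1/2 = 3/8.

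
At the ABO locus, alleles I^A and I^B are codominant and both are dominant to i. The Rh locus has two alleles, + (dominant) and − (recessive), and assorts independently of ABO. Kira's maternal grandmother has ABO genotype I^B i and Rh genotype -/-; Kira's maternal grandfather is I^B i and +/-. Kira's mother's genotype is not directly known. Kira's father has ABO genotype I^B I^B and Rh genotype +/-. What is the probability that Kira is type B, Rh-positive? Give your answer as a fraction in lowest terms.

5/8

Kira's mother's ABO genotype from I^B i × I^B i: 1/4 I^B I^B, 1/2 I^B i, 1/4 i i.
Crossing each possibility with the father I^B I^B and summing P(type B): 1/4·1 + 1/2·1 + 1/4·1 = 1.
Similarly for Rh via the mother's Rh distribution: P(Rh+) = 5/8.
Independent loci: 1 × 5/8 = 5/8.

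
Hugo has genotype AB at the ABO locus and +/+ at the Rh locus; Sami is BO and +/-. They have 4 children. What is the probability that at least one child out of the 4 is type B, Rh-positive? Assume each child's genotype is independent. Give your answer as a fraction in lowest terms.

ABO cross AB × BO → 1/4 A, 1/2 B, 1/4 AB.
Rh cross +/+ × +/- → 1 Rh+; so P(type B, Rh-positive) = 1/2 × 1 = 1/2 per child.
P(none) = (1/2)^4 = 1/16; P(at least one) = 1 − 1/16 = 15/16.

15/16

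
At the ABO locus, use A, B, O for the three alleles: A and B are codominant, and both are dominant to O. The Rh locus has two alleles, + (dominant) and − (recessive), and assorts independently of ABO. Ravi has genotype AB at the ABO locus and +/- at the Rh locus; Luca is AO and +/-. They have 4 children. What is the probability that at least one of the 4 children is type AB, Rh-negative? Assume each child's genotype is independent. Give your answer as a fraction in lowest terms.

14911/65536

ABO cross AB × AO → 1/2 A, 1/4 B, 1/4 AB.
Rh cross +/- × +/- → 3/4 Rh+, 1/4 Rh-; so P(type AB, Rh-negative) = 1/4 × 1/4 = 1/16 per child.
P(none) = (15/16)^4 = 50625/65536; P(at least one) = 1 − 50625/65536 = 14911/65536.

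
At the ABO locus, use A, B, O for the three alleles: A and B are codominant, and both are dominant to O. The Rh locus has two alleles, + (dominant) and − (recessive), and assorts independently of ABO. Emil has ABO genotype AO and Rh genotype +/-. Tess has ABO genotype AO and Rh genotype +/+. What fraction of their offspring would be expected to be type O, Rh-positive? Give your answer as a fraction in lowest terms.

1/4

ABO cross AO × AO → offspring phenotypes: 1/4 O, 3/4 A.
Rh cross +/- × +/+ → 1 Rh+.
Independent loci: P(type O, Rh-positive) = 1/4 × 1 = 1/4.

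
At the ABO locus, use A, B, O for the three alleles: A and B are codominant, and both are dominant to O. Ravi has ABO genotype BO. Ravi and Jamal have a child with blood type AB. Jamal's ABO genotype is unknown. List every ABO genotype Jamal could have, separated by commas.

For each candidate genotype of Jamal, check whether crossing it with BO can produce every observed child phenotype.
  AA → possible child types {A, AB} ✓
  AB → possible child types {A, B, AB} ✓
  AO → possible child types {O, A, B, AB} ✓
  BB → possible child types {B} ✗
  BO → possible child types {O, B} ✗
  OO → possible child types {O, B} ✗

AA, AB, AO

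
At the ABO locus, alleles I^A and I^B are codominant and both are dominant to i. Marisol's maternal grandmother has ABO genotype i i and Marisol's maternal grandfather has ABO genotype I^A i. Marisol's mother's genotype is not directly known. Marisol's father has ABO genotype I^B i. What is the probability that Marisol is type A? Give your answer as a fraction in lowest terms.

1/8

Marisol's mother's ABO genotype from i i × I^A i: 1/2 I^A i, 1/2 i i.
Crossing each possibility with the father I^B i and summing P(type A): 1/2·1/4 + 1/2·0 = 1/8.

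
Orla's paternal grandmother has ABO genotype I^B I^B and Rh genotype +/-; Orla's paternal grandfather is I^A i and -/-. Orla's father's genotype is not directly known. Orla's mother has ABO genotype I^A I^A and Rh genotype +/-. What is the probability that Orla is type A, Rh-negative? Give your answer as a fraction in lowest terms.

3/16

Orla's father's ABO genotype from I^B I^B × I^A i: 1/2 I^A I^B, 1/2 I^B i.
Crossing each possibility with the mother I^A I^A and summing P(type A): 1/2·1/2 + 1/2·1/2 = 1/2.
Similarly for Rh via the father's Rh distribution: P(Rh-) = 3/8.
Independent loci: 1/2 × 3/8 = 3/16.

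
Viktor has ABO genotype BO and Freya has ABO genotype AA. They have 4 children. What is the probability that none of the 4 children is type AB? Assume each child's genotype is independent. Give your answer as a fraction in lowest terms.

1/16

ABO cross BO × AA → 1/2 A, 1/2 AB.
So P(type AB) = 1/2 per child.
P(not type AB) = 1/2 for one child; (1/2)^4 = 1/16.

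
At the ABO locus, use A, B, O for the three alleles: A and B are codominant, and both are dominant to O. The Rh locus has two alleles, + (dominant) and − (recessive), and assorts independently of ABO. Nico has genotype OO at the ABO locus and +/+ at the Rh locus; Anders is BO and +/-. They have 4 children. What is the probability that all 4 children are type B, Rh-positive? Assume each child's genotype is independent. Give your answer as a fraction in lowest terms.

ABO cross OO × BO → 1/2 O, 1/2 B.
Rh cross +/+ × +/- → 1 Rh+; so P(type B, Rh-positive) = 1/2 × 1 = 1/2 per child.
All 4 independent: (1/2)^4 = 1/16.

1/16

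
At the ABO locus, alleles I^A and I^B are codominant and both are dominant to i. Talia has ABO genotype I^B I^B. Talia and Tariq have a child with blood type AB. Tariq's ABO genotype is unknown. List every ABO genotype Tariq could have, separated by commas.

For each candidate genotype of Tariq, check whether crossing it with I^B I^B can produce every observed child phenotype.
  I^A I^A → possible child types {AB} ✓
  I^A I^B → possible child types {B, AB} ✓
  I^A i → possible child types {B, AB} ✓
  I^B I^B → possible child types {B} ✗
  I^B i → possible child types {B} ✗
  i i → possible child types {B} ✗

I^A I^A, I^A I^B, I^A i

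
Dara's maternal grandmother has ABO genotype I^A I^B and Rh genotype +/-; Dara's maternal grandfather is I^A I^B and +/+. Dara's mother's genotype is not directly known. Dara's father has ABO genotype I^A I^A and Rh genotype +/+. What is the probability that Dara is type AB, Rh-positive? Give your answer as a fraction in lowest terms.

1/2

Dara's mother's ABO genotype from I^A I^B × I^A I^B: 1/4 I^A I^A, 1/2 I^A I^B, 1/4 I^B I^B.
Crossing each possibility with the father I^A I^A and summing P(type AB): 1/4·0 + 1/2·1/2 + 1/4·1 = 1/2.
Similarly for Rh via the mother's Rh distribution: P(Rh+) = 1.
Independent loci: 1/2 × 1 = 1/2.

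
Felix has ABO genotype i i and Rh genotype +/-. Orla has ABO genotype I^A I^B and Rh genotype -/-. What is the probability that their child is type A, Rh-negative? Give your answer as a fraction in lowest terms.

1/4

ABO cross i i × I^A I^B → offspring phenotypes: 1/2 A, 1/2 B.
Rh cross +/- × -/- → 1/2 Rh+, 1/2 Rh-.
Independent loci: P(type A, Rh-negative) = 1/2 × 1/2 = 1/4.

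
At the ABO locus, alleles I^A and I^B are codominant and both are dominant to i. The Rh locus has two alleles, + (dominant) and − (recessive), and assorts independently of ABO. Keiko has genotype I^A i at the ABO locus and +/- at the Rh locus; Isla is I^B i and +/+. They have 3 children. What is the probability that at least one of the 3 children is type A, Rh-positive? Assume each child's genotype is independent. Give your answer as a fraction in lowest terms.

37/64

ABO cross I^A i × I^B i → 1/4 O, 1/4 A, 1/4 B, 1/4 AB.
Rh cross +/- × +/+ → 1 Rh+; so P(type A, Rh-positive) = 1/4 × 1 = 1/4 per child.
P(none) = (3/4)^3 = 27/64; P(at least one) = 1 − 27/64 = 37/64.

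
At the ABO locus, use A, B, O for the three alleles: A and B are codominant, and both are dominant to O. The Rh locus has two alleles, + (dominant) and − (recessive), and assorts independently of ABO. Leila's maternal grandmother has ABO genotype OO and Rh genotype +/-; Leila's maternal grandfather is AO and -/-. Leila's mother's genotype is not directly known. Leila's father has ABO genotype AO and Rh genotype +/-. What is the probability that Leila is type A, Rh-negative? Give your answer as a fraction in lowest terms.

Leila's mother's ABO genotype from OO × AO: 1/2 AO, 1/2 OO.
Crossing each possibility with the father AO and summing P(type A): 1/2·3/4 + 1/2·1/2 = 5/8.
Similarly for Rh via the mother's Rh distribution: P(Rh-) = 3/8.
Independent loci: 5/8 × 3/8 = 15/64.

15/64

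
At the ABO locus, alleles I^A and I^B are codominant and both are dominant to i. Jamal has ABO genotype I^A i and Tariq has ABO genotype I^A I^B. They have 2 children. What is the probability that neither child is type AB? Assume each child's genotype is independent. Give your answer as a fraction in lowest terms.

9/16

ABO cross I^A i × I^A I^B → 1/2 A, 1/4 B, 1/4 AB.
So P(type AB) = 1/4 per child.
P(not type AB) = 3/4 for one child; (3/4)^2 = 9/16.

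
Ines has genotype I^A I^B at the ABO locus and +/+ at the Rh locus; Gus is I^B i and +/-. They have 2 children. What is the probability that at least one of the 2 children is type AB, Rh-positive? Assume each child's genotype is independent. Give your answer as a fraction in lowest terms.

ABO cross I^A I^B × I^B i → 1/4 A, 1/2 B, 1/4 AB.
Rh cross +/+ × +/- → 1 Rh+; so P(type AB, Rh-positive) = 1/4 × 1 = 1/4 per child.
P(none) = (3/4)^2 = 9/16; P(at least one) = 1 − 9/16 = 7/16.

7/16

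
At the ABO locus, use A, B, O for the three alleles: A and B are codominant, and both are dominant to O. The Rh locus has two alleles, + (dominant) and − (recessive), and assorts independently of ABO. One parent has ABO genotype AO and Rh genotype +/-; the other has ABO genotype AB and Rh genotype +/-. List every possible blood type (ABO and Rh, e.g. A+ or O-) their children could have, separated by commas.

Gametes from AO × AB give offspring ABO genotypes AA, AB, AO, BO, i.e. phenotypes A, B, AB.
Rh cross +/- × +/- → phenotypes Rh+, Rh-.
Combining independently: A+, A-, B+, B-, AB+, AB-.

A+, A-, B+, B-, AB+, AB-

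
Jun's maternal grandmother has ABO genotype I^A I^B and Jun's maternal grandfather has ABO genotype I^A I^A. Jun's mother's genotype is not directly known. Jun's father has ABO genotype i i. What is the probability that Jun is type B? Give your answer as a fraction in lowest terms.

1/4

Jun's mother's ABO genotype from I^A I^B × I^A I^A: 1/2 I^A I^A, 1/2 I^A I^B.
Crossing each possibility with the father i i and summing P(type B): 1/2·0 + 1/2·1/2 = 1/4.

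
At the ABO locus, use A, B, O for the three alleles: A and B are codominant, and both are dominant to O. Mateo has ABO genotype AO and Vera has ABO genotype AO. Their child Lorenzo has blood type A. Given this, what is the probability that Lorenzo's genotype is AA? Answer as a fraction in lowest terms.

Cross AO × AO → 1/4 AA, 1/2 AO, 1/4 OO.
Type-A genotypes among offspring: AA (1/4), AO (1/2); total 3/4.
P(AA | type A) = (1/4) / (3/4) = 1/3.

1/3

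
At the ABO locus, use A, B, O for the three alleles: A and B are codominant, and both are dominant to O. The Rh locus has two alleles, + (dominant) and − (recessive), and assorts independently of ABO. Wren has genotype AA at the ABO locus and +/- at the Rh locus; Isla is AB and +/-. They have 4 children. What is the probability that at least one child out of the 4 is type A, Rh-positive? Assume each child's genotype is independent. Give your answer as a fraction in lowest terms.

ABO cross AA × AB → 1/2 A, 1/2 AB.
Rh cross +/- × +/- → 3/4 Rh+, 1/4 Rh-; so P(type A, Rh-positive) = 1/2 × 3/4 = 3/8 per child.
P(none) = (5/8)^4 = 625/4096; P(at least one) = 1 − 625/4096 = 3471/4096.

3471/4096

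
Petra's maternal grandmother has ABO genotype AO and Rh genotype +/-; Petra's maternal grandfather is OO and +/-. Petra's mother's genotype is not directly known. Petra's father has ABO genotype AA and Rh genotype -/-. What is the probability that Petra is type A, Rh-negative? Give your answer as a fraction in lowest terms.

Petra's mother's ABO genotype from AO × OO: 1/2 AO, 1/2 OO.
Crossing each possibility with the father AA and summing P(type A): 1/2·1 + 1/2·1 = 1.
Similarly for Rh via the mother's Rh distribution: P(Rh-) = 1/2.
Independent loci: 1 × 1/2 = 1/2.

1/2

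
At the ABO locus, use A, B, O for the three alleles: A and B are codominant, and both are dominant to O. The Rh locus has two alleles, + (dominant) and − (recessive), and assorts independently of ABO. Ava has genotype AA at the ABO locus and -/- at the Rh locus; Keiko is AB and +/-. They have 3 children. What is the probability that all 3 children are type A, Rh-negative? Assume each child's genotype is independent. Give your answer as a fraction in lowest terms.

1/64

ABO cross AA × AB → 1/2 A, 1/2 AB.
Rh cross -/- × +/- → 1/2 Rh+, 1/2 Rh-; so P(type A, Rh-negative) = 1/2 × 1/2 = 1/4 per child.
All 3 independent: (1/4)^3 = 1/64.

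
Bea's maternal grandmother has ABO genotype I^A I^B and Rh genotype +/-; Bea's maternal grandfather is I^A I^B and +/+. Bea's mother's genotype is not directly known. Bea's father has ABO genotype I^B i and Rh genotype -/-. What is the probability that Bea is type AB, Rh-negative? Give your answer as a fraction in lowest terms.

1/16

Bea's mother's ABO genotype from I^A I^B × I^A I^B: 1/4 I^A I^A, 1/2 I^A I^B, 1/4 I^B I^B.
Crossing each possibility with the father I^B i and summing P(type AB): 1/4·1/2 + 1/2·1/4 + 1/4·0 = 1/4.
Similarly for Rh via the mother's Rh distribution: P(Rh-) = 1/4.
Independent loci: 1/4 × 1/4 = 1/16.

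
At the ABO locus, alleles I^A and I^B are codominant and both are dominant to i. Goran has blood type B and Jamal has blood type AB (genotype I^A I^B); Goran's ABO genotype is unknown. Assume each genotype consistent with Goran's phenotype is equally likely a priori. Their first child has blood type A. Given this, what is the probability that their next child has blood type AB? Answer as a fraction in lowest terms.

Possible genotypes: Goran ∈ {I^B I^B, I^B i}; Jamal ∈ {I^A I^B}.
Weight each parental genotype pair by prior × P(type-A child):
  I^B i × I^A I^B: posterior weight 1; P(next child type AB) = 1/4.
Weighted sum = 1/4.

1/4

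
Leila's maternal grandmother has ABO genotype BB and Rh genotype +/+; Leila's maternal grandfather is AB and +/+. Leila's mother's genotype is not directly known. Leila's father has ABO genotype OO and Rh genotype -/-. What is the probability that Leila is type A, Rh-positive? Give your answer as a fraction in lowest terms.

1/4

Leila's mother's ABO genotype from BB × AB: 1/2 AB, 1/2 BB.
Crossing each possibility with the father OO and summing P(type A): 1/2·1/2 + 1/2·0 = 1/4.
Similarly for Rh via the mother's Rh distribution: P(Rh+) = 1.
Independent loci: 1/4 × 1 = 1/4.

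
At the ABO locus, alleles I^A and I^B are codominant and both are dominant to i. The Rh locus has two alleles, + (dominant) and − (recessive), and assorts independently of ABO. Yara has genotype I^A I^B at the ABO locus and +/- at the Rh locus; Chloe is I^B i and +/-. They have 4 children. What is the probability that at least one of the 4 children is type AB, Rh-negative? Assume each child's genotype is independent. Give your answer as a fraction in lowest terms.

14911/65536

ABO cross I^A I^B × I^B i → 1/4 A, 1/2 B, 1/4 AB.
Rh cross +/- × +/- → 3/4 Rh+, 1/4 Rh-; so P(type AB, Rh-negative) = 1/4 × 1/4 = 1/16 per child.
P(none) = (15/16)^4 = 50625/65536; P(at least one) = 1 − 50625/65536 = 14911/65536.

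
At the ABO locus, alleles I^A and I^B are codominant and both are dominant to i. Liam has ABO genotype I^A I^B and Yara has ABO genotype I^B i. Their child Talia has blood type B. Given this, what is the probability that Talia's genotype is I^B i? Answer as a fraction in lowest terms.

1/2

Cross I^A I^B × I^B i → 1/4 I^A I^B, 1/4 I^A i, 1/4 I^B I^B, 1/4 I^B i.
Type-B genotypes among offspring: I^B I^B (1/4), I^B i (1/4); total 1/2.
P(I^B i | type B) = (1/4) / (1/2) = 1/2.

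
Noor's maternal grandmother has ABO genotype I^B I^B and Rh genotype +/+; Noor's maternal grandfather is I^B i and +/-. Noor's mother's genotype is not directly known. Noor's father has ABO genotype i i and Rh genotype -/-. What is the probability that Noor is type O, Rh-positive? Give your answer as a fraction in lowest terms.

3/16

Noor's mother's ABO genotype from I^B I^B × I^B i: 1/2 I^B I^B, 1/2 I^B i.
Crossing each possibility with the father i i and summing P(type O): 1/2·0 + 1/2·1/2 = 1/4.
Similarly for Rh via the mother's Rh distribution: P(Rh+) = 3/4.
Independent loci: 1/4 × 3/4 = 3/16.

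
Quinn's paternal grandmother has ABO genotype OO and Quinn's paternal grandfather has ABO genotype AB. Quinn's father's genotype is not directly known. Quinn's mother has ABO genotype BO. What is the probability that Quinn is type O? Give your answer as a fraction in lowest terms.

1/4

Quinn's father's ABO genotype from OO × AB: 1/2 AO, 1/2 BO.
Crossing each possibility with the mother BO and summing P(type O): 1/2·1/4 + 1/2·1/4 = 1/4.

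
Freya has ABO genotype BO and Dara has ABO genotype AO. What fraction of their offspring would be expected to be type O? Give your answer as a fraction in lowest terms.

ABO cross BO × AO → offspring phenotypes: 1/4 O, 1/4 A, 1/4 B, 1/4 AB.
So P(type O) = 1/4.

1/4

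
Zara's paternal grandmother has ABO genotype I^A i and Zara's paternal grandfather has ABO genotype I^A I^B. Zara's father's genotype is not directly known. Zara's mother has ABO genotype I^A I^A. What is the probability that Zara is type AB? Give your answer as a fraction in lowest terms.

1/4

Zara's father's ABO genotype from I^A i × I^A I^B: 1/4 I^A I^A, 1/4 I^A I^B, 1/4 I^A i, 1/4 I^B i.
Crossing each possibility with the mother I^A I^A and summing P(type AB): 1/4·0 + 1/4·1/2 + 1/4·0 + 1/4·1/2 = 1/4.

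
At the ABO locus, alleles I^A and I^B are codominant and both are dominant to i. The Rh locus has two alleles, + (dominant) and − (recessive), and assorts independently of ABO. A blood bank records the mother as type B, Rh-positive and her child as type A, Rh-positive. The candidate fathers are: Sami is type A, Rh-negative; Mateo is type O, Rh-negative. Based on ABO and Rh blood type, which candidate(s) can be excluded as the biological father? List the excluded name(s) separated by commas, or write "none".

A candidate is excluded only if no genotype consistent with his phenotype could produce a type A, Rh-positive child with a type B, Rh-positive mother.
Mateo (type O, Rh-): no genotype consistent with that phenotype can produce a type-A Rh+ child with a type-B mother.

Mateo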